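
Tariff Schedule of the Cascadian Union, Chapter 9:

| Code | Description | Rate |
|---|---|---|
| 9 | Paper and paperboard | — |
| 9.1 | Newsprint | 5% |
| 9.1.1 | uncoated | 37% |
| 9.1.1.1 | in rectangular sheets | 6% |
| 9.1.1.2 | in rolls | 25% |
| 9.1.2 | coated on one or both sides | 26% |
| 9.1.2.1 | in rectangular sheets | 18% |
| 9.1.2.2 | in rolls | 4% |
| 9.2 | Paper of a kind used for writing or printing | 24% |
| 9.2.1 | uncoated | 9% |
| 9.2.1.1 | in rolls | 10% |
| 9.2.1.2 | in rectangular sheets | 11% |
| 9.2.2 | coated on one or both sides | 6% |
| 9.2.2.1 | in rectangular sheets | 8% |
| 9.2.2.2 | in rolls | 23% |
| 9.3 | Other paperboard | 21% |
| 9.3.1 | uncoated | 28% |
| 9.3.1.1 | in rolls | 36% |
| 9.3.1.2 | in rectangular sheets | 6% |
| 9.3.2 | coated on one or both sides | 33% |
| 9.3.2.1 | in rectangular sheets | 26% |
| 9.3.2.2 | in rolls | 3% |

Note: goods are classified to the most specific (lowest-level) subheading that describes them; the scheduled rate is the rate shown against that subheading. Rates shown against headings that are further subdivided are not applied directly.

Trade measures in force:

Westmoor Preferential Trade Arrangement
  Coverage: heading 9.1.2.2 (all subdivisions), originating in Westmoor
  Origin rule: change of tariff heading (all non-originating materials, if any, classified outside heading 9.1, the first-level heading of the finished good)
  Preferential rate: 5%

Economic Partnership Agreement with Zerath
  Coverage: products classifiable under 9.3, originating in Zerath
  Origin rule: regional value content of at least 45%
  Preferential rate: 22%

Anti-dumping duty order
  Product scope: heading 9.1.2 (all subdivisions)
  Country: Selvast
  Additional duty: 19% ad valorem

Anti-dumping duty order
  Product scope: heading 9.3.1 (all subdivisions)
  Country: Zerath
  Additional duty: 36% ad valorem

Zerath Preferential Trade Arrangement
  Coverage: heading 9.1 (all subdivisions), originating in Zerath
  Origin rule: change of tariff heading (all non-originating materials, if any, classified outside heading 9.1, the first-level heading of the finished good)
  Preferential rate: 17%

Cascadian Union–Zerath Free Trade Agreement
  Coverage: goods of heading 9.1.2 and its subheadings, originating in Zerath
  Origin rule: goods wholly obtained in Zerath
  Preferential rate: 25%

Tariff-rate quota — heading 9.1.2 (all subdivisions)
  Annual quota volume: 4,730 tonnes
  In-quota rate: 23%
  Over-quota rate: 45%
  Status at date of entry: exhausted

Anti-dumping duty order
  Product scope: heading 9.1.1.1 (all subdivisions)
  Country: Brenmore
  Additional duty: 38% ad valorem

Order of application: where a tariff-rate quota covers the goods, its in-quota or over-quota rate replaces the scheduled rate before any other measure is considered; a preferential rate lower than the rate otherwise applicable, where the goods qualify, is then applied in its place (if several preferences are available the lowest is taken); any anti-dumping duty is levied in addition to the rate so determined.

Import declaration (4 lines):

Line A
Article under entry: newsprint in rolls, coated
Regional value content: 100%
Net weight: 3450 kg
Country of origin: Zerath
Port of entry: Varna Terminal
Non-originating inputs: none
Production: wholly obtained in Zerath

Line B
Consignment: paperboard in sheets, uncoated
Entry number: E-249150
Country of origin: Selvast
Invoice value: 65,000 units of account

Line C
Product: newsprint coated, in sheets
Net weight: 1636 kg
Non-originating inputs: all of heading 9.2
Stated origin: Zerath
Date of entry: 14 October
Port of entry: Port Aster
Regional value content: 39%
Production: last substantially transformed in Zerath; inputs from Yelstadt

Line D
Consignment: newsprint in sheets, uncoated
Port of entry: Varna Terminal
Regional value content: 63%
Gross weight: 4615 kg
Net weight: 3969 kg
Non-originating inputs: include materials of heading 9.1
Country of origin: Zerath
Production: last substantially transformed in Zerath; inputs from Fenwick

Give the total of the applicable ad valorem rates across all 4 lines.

46%

Line A: newsprint → 9.1; coated → 9.1.2; in rolls → 9.1.2.2. Scheduled 4%. quota on 9.1.2 exhausted → over-quota 45%; Zerath agreement on 9.3: 9.1.2.2 not covered; Zerath agreement on 9.1: CTH met → 17% available; Zerath agreement on 9.1.2: wholly obtained → 25% available; preferential 17%. → 17%.
Line B: paperboard → 9.3; uncoated → 9.3.1; in sheets → 9.3.1.2. Scheduled 6%. No special measure applies. → 6%.
Line C: newsprint → 9.1; coated → 9.1.2; in sheets → 9.1.2.1. Scheduled 18%. quota on 9.1.2 exhausted → over-quota 45%; Zerath agreement on 9.3: 9.1.2.1 not covered; Zerath agreement on 9.1: CTH met → 17% available; Zerath agreement on 9.1.2: not wholly obtained; preferential 17%. → 17%.
Line D: newsprint → 9.1; uncoated → 9.1.1; in sheets → 9.1.1.1. Scheduled 6%. Zerath agreement on 9.3: 9.1.1.1 not covered; Zerath agreement on 9.1: CTH not met; Zerath agreement on 9.1.2: 9.1.1.1 not covered. → 6%.
Sum: 17% + 6% + 17% + 6% = 46%.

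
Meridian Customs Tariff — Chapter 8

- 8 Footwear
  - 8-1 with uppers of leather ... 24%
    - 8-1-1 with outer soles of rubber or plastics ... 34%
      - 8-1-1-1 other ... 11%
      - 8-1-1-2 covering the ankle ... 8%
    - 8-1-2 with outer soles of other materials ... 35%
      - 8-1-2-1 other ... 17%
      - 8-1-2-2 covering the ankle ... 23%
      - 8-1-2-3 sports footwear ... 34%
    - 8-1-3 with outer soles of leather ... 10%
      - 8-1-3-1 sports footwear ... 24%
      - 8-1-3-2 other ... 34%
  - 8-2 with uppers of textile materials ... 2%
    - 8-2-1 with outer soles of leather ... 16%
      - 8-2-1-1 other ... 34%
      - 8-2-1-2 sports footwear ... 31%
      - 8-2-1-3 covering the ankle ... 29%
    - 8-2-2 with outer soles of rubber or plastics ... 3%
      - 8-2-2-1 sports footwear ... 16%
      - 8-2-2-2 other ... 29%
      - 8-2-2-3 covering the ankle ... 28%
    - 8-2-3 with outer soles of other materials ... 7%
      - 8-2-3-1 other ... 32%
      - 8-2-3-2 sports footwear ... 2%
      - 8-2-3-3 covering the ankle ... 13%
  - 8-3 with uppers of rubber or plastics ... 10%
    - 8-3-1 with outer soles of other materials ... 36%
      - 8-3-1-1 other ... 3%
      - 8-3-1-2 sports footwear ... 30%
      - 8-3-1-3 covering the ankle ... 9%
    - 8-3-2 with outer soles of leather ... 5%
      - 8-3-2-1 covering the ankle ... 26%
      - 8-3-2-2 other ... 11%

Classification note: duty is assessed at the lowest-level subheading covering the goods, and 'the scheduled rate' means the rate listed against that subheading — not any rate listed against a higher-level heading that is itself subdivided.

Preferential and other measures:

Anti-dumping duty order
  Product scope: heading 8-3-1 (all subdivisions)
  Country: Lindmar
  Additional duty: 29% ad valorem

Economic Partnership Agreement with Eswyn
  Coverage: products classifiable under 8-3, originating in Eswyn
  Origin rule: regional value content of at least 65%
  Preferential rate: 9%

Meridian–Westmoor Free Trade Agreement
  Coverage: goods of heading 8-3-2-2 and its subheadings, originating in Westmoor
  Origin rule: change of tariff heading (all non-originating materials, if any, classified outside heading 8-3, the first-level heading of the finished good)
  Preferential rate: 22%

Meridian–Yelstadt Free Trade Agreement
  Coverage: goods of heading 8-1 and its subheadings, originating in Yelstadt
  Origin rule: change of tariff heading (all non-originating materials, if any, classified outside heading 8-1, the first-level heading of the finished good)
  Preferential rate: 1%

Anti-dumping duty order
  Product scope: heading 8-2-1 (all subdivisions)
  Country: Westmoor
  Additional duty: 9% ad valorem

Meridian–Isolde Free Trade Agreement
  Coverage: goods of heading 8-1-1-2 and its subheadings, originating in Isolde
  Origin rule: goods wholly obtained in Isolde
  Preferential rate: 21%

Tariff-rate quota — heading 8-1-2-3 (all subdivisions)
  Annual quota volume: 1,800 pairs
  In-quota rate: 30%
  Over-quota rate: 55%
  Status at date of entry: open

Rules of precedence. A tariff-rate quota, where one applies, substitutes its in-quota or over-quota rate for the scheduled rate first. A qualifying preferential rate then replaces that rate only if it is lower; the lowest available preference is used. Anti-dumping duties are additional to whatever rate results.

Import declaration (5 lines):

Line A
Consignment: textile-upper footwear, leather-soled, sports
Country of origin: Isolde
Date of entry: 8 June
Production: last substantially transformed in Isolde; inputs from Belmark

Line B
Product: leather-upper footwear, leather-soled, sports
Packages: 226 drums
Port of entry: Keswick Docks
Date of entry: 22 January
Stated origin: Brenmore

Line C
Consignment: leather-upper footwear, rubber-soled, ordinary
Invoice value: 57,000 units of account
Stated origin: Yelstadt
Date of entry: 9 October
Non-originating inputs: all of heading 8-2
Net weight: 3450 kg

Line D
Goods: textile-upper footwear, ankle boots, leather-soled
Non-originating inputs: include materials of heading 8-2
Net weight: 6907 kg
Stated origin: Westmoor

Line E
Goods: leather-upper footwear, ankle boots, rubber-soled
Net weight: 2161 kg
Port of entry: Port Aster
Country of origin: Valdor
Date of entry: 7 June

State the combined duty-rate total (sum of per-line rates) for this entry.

Line A: textile-upper → 8-2; leather-soled → 8-2-1; sports → 8-2-1-2. Scheduled 31%. Isolde agreement on 8-1-1-2: 8-2-1-2 not covered. → 31%.
Line B: leather-upper → 8-1; leather-soled → 8-1-3; sports → 8-1-3-1. Scheduled 24%. No special measure applies. → 24%.
Line C: leather-upper → 8-1; rubber-soled → 8-1-1; ordinary → 8-1-1-1. Scheduled 11%. Yelstadt agreement on 8-1: CTH met → 1% available; preferential 1%. → 1%.
Line D: textile-upper → 8-2; leather-soled → 8-2-1; ankle boots → 8-2-1-3. Scheduled 29%. Westmoor agreement on 8-3-2-2: 8-2-1-3 not covered; anti-dumping (Westmoor, 8-2-1): +9%; total 29% + 9% = 38%. → 38%.
Line E: leather-upper → 8-1; rubber-soled → 8-1-1; ankle boots → 8-1-1-2. Scheduled 8%. No special measure applies. → 8%.
Sum: 31% + 24% + 1% + 38% + 8% = 102%.

102%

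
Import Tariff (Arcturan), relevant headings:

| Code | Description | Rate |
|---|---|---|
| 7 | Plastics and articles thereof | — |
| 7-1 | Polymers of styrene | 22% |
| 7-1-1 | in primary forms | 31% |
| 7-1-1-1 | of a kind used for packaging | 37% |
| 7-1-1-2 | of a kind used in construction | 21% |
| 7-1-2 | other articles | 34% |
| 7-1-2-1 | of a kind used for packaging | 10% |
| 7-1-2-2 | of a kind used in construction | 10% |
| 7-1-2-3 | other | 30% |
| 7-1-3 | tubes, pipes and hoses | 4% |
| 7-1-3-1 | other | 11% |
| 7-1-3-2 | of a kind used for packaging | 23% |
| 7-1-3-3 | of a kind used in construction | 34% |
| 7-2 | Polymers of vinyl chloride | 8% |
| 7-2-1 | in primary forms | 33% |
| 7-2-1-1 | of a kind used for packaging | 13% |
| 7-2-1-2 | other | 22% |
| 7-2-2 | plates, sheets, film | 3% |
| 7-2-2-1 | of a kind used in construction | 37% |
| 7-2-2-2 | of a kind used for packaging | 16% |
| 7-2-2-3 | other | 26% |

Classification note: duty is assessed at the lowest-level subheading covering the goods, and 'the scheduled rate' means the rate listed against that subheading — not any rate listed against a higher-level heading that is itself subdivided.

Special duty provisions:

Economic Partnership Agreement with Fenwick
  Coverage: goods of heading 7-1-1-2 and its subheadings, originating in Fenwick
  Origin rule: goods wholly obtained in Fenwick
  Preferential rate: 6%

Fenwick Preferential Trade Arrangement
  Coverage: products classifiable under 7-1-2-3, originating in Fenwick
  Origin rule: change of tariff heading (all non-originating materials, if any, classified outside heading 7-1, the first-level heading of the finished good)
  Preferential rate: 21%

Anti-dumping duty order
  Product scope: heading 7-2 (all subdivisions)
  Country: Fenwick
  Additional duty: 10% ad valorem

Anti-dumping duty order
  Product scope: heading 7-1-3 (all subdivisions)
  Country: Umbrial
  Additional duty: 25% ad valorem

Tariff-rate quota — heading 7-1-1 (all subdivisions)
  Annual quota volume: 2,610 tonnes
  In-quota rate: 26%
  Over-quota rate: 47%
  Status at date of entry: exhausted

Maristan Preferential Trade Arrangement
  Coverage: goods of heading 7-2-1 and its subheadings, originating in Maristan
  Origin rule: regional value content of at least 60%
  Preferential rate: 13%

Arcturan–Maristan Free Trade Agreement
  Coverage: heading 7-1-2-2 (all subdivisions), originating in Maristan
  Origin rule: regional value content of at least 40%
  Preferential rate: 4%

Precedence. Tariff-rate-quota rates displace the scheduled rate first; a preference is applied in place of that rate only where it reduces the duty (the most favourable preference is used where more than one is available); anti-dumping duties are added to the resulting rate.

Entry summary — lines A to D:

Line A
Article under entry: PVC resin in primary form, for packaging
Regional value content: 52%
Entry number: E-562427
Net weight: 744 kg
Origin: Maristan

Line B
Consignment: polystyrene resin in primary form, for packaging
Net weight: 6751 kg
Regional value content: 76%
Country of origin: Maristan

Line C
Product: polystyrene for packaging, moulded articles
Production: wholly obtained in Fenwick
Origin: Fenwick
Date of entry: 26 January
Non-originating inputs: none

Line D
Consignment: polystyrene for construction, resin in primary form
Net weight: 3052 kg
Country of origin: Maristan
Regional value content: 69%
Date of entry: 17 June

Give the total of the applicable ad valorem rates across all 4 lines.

117%

Line A: PVC → 7-2; resin in primary form → 7-2-1; for packaging → 7-2-1-1. Scheduled 13%. Maristan agreement on 7-2-1: RVC < 60%; Maristan agreement on 7-1-2-2: 7-2-1-1 not covered. → 13%.
Line B: polystyrene → 7-1; resin in primary form → 7-1-1; for packaging → 7-1-1-1. Scheduled 37%. quota on 7-1-1 exhausted → over-quota 47%; Maristan agreement on 7-2-1: 7-1-1-1 not covered; Maristan agreement on 7-1-2-2: 7-1-1-1 not covered. → 47%.
Line C: polystyrene → 7-1; moulded articles → 7-1-2; for packaging → 7-1-2-1. Scheduled 10%. Fenwick agreement on 7-1-1-2: 7-1-2-1 not covered; Fenwick agreement on 7-1-2-3: 7-1-2-1 not covered. → 10%.
Line D: polystyrene → 7-1; resin in primary form → 7-1-1; for construction → 7-1-1-2. Scheduled 21%. quota on 7-1-1 exhausted → over-quota 47%; Maristan agreement on 7-2-1: 7-1-1-2 not covered; Maristan agreement on 7-1-2-2: 7-1-1-2 not covered. → 47%.
Sum: 13% + 47% + 10% + 47% = 117%.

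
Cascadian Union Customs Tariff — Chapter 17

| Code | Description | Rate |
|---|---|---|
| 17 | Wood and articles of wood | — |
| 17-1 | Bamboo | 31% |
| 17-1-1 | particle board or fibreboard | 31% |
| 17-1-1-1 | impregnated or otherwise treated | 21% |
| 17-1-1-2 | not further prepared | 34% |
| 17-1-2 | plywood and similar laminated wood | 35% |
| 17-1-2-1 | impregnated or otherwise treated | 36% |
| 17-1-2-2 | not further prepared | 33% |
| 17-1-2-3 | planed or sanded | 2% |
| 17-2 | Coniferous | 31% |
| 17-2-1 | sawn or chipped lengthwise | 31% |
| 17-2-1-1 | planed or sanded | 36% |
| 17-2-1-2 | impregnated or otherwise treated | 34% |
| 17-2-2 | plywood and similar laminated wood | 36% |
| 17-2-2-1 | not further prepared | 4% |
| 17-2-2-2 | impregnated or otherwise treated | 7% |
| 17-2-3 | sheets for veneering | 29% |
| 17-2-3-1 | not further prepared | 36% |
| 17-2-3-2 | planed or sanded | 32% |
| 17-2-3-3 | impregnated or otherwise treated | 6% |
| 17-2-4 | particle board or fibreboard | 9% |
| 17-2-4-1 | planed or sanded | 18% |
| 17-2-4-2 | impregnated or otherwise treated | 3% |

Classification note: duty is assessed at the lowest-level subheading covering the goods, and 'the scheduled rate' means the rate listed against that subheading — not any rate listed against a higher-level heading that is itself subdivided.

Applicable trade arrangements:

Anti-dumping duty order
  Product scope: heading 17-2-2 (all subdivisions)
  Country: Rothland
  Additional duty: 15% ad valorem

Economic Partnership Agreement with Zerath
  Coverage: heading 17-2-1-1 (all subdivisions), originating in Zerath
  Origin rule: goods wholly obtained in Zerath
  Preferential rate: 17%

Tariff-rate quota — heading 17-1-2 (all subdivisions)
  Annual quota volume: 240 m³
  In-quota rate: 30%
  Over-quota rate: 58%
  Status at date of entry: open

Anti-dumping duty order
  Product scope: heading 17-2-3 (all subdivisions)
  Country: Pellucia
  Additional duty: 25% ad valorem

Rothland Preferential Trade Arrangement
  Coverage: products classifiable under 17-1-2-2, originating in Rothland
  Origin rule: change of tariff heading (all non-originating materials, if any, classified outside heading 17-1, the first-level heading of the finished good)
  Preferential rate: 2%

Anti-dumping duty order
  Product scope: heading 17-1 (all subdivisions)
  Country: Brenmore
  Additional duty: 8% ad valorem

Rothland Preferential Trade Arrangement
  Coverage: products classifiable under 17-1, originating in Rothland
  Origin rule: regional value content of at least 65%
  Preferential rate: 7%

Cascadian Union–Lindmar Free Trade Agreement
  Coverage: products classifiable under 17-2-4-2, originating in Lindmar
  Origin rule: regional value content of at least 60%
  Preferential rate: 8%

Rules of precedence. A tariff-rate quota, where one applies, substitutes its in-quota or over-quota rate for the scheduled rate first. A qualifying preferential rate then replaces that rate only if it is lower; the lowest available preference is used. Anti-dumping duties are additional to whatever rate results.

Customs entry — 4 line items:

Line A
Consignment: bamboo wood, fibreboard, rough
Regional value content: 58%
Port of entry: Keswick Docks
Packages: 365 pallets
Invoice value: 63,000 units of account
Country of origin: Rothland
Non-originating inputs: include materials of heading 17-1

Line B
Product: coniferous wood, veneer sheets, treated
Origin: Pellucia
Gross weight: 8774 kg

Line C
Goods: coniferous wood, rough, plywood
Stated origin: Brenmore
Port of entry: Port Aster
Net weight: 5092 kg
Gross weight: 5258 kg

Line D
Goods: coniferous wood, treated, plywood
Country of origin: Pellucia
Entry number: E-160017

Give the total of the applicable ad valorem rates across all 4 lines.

Line A: bamboo → 17-1; fibreboard → 17-1-1; rough → 17-1-1-2. Scheduled 34%. Rothland agreement on 17-1-2-2: 17-1-1-2 not covered; Rothland agreement on 17-1: RVC < 65%. → 34%.
Line B: coniferous → 17-2; veneer sheets → 17-2-3; treated → 17-2-3-3. Scheduled 6%. anti-dumping (Pellucia, 17-2-3): +25%; total 6% + 25% = 31%. → 31%.
Line C: coniferous → 17-2; plywood → 17-2-2; rough → 17-2-2-1. Scheduled 4%. No special measure applies. → 4%.
Line D: coniferous → 17-2; plywood → 17-2-2; treated → 17-2-2-2. Scheduled 7%. No special measure applies. → 7%.
Sum: 34% + 31% + 4% + 7% = 76%.

76%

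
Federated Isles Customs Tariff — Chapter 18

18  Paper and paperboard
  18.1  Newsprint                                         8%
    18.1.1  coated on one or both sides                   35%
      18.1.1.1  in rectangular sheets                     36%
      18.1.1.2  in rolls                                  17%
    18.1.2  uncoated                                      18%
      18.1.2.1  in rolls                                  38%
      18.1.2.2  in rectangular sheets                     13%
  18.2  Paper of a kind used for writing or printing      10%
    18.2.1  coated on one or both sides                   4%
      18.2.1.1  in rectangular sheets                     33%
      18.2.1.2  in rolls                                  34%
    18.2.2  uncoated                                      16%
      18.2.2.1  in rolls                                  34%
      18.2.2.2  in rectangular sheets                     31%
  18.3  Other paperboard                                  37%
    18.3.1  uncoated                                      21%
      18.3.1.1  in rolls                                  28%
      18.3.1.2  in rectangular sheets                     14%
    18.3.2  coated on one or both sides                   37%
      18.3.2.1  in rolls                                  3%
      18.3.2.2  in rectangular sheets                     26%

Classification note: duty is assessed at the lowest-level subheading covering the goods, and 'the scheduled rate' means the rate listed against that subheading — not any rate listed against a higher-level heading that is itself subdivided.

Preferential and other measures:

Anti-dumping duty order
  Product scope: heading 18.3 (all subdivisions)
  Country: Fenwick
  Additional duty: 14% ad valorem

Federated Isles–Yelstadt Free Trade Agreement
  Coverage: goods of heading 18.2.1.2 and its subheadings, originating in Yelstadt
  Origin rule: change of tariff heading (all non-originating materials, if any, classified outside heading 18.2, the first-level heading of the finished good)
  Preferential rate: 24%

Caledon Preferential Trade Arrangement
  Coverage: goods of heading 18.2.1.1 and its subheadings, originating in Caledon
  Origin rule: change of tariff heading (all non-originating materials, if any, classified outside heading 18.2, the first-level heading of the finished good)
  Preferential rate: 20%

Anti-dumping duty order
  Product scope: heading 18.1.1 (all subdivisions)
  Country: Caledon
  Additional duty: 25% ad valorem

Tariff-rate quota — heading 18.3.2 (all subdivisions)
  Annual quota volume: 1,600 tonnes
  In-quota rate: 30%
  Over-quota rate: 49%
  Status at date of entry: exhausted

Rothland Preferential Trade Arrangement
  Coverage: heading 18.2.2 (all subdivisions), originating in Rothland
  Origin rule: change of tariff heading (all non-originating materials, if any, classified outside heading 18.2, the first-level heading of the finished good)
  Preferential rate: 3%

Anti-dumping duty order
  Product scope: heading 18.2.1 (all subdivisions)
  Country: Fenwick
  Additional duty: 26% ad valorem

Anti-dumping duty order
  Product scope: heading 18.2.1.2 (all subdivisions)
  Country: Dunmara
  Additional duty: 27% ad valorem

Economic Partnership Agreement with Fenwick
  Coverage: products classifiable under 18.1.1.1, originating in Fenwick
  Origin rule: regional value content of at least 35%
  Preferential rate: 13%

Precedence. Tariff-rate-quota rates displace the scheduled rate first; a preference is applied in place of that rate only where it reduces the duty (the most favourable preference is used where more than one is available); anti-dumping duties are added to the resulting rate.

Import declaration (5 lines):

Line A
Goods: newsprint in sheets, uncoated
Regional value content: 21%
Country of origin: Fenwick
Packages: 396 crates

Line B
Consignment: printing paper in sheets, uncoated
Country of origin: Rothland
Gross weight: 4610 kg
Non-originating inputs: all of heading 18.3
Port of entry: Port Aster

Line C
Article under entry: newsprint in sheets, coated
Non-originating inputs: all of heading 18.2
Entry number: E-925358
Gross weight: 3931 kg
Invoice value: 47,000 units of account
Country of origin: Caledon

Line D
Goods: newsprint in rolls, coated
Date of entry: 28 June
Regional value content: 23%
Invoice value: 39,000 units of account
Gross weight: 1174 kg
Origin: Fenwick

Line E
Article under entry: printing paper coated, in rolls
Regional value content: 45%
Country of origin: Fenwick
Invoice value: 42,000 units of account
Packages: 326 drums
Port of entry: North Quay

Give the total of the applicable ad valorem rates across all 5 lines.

154%

Line A: newsprint → 18.1; uncoated → 18.1.2; in sheets → 18.1.2.2. Scheduled 13%. Fenwick agreement on 18.1.1.1: 18.1.2.2 not covered. → 13%.
Line B: printing paper → 18.2; uncoated → 18.2.2; in sheets → 18.2.2.2. Scheduled 31%. Rothland agreement on 18.2.2: CTH met → 3% available; preferential 3%. → 3%.
Line C: newsprint → 18.1; coated → 18.1.1; in sheets → 18.1.1.1. Scheduled 36%. Caledon agreement on 18.2.1.1: 18.1.1.1 not covered; anti-dumping (Caledon, 18.1.1): +25%; total 36% + 25% = 61%. → 61%.
Line D: newsprint → 18.1; coated → 18.1.1; in rolls → 18.1.1.2. Scheduled 17%. Fenwick agreement on 18.1.1.1: 18.1.1.2 not covered. → 17%.
Line E: printing paper → 18.2; coated → 18.2.1; in rolls → 18.2.1.2. Scheduled 34%. Fenwick agreement on 18.1.1.1: 18.2.1.2 not covered; anti-dumping (Fenwick, 18.2.1): +26%; total 34% + 26% = 60%. → 60%.
Sum: 13% + 3% + 61% + 17% + 60% = 154%.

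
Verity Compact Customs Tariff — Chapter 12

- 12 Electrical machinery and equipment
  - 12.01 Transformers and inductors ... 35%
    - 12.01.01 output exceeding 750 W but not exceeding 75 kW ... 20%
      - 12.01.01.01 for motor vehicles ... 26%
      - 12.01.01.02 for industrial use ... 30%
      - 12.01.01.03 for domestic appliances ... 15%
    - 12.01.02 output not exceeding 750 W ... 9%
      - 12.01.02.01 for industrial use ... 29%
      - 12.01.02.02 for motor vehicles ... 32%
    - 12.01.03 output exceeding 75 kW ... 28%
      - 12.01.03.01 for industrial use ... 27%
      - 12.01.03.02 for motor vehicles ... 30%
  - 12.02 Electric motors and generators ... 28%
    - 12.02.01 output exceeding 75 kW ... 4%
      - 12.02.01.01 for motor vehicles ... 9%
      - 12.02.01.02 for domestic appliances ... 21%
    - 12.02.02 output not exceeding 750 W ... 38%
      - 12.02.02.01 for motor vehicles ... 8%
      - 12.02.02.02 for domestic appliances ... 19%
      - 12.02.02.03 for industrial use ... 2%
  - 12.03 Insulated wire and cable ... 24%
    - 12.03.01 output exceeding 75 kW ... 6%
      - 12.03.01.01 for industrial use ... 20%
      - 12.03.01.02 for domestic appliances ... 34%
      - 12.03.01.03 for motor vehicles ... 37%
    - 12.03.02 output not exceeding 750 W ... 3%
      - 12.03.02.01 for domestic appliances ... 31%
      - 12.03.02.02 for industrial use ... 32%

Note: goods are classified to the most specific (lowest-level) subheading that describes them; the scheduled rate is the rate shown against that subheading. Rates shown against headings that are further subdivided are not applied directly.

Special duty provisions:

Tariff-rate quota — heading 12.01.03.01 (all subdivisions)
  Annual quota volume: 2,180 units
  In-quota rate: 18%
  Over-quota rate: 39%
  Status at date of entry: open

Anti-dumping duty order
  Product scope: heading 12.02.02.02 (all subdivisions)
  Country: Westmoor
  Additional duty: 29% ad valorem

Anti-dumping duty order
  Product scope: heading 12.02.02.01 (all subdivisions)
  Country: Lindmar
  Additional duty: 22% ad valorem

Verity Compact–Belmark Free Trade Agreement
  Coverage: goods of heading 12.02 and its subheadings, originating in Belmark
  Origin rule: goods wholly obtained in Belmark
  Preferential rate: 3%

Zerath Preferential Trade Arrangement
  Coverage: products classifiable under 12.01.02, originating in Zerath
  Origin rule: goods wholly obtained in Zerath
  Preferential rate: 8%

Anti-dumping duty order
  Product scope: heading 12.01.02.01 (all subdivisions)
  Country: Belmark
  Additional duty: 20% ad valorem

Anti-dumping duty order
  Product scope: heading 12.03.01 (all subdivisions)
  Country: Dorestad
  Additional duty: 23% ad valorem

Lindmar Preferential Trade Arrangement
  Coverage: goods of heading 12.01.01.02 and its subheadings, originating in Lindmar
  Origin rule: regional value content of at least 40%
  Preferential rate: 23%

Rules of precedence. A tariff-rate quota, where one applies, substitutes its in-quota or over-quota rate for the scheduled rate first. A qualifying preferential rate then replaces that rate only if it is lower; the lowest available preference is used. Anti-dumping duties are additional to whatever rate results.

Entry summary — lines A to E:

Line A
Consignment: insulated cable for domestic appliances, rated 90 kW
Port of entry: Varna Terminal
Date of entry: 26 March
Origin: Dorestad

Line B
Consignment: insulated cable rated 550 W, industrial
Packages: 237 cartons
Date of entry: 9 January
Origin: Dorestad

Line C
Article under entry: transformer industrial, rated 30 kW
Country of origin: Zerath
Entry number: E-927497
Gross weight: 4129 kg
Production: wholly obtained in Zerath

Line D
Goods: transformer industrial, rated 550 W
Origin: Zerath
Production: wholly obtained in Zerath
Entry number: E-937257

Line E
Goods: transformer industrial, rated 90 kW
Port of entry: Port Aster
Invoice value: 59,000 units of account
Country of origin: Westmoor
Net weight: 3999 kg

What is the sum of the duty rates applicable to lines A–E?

145%

Line A: insulated cable → 12.03; rated 90 kW → 12.03.01; for domestic appliances → 12.03.01.02. Scheduled 34%. anti-dumping (Dorestad, 12.03.01): +23%; total 34% + 23% = 57%. → 57%.
Line B: insulated cable → 12.03; rated 550 W → 12.03.02; industrial → 12.03.02.02. Scheduled 32%. No special measure applies. → 32%.
Line C: transformer → 12.01; rated 30 kW → 12.01.01; industrial → 12.01.01.02. Scheduled 30%. Zerath agreement on 12.01.02: 12.01.01.02 not covered. → 30%.
Line D: transformer → 12.01; rated 550 W → 12.01.02; industrial → 12.01.02.01. Scheduled 29%. Zerath agreement on 12.01.02: wholly obtained → 8% available; preferential 8%. → 8%.
Line E: transformer → 12.01; rated 90 kW → 12.01.03; industrial → 12.01.03.01. Scheduled 27%. quota on 12.01.03.01 open → in-quota 18%. → 18%.
Sum: 57% + 32% + 30% + 8% + 18% = 145%.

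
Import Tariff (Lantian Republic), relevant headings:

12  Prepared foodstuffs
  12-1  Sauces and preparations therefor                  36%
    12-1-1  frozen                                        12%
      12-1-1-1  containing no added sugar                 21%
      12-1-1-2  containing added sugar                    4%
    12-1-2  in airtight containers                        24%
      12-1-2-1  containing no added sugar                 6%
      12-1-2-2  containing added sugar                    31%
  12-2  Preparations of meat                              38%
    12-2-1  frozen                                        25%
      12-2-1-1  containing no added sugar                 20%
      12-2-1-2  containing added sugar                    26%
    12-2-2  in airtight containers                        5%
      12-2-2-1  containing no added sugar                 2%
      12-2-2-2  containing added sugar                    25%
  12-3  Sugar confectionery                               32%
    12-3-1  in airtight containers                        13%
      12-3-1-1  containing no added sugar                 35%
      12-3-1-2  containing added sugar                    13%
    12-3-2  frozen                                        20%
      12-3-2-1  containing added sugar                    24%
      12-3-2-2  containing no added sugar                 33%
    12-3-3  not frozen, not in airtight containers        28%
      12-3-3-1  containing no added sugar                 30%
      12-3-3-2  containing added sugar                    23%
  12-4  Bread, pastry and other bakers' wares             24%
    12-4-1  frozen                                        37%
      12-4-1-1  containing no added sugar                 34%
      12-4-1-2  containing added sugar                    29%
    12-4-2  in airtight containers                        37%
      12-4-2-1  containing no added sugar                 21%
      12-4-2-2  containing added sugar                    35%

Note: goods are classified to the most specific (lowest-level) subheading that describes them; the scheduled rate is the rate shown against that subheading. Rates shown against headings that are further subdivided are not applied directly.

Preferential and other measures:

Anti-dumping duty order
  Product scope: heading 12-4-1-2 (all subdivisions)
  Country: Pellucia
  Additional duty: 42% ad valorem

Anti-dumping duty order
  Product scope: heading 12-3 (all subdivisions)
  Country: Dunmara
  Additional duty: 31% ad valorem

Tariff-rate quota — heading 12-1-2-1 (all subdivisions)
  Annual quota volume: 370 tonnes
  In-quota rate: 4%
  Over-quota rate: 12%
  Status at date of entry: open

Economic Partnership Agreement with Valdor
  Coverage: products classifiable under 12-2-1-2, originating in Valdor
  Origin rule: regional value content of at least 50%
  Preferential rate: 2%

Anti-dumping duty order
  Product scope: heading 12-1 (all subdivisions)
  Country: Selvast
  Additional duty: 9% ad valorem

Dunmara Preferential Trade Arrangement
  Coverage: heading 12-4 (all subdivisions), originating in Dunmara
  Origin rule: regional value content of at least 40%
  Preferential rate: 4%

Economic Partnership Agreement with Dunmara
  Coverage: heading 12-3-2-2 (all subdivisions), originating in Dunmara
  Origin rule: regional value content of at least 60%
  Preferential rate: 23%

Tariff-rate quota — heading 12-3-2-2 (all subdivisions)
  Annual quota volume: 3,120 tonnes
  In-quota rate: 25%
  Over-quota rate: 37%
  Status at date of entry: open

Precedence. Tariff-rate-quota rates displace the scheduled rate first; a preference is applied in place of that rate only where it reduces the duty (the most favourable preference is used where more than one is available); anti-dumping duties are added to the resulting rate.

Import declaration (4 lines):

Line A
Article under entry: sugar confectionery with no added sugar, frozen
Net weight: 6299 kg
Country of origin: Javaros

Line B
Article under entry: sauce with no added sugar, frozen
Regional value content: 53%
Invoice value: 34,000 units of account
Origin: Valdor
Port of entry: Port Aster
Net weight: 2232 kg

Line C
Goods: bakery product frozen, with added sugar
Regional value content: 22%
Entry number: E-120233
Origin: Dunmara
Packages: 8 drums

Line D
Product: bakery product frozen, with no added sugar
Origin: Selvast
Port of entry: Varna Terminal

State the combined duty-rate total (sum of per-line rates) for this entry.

Line A: sugar confectionery → 12-3; frozen → 12-3-2; with no added sugar → 12-3-2-2. Scheduled 33%. quota on 12-3-2-2 open → in-quota 25%. → 25%.
Line B: sauce → 12-1; frozen → 12-1-1; with no added sugar → 12-1-1-1. Scheduled 21%. Valdor agreement on 12-2-1-2: 12-1-1-1 not covered. → 21%.
Line C: bakery product → 12-4; frozen → 12-4-1; with added sugar → 12-4-1-2. Scheduled 29%. Dunmara agreement on 12-4: RVC < 40%; Dunmara agreement on 12-3-2-2: 12-4-1-2 not covered. → 29%.
Line D: bakery product → 12-4; frozen → 12-4-1; with no added sugar → 12-4-1-1. Scheduled 34%. No special measure applies. → 34%.
Sum: 25% + 21% + 29% + 34% = 109%.

109%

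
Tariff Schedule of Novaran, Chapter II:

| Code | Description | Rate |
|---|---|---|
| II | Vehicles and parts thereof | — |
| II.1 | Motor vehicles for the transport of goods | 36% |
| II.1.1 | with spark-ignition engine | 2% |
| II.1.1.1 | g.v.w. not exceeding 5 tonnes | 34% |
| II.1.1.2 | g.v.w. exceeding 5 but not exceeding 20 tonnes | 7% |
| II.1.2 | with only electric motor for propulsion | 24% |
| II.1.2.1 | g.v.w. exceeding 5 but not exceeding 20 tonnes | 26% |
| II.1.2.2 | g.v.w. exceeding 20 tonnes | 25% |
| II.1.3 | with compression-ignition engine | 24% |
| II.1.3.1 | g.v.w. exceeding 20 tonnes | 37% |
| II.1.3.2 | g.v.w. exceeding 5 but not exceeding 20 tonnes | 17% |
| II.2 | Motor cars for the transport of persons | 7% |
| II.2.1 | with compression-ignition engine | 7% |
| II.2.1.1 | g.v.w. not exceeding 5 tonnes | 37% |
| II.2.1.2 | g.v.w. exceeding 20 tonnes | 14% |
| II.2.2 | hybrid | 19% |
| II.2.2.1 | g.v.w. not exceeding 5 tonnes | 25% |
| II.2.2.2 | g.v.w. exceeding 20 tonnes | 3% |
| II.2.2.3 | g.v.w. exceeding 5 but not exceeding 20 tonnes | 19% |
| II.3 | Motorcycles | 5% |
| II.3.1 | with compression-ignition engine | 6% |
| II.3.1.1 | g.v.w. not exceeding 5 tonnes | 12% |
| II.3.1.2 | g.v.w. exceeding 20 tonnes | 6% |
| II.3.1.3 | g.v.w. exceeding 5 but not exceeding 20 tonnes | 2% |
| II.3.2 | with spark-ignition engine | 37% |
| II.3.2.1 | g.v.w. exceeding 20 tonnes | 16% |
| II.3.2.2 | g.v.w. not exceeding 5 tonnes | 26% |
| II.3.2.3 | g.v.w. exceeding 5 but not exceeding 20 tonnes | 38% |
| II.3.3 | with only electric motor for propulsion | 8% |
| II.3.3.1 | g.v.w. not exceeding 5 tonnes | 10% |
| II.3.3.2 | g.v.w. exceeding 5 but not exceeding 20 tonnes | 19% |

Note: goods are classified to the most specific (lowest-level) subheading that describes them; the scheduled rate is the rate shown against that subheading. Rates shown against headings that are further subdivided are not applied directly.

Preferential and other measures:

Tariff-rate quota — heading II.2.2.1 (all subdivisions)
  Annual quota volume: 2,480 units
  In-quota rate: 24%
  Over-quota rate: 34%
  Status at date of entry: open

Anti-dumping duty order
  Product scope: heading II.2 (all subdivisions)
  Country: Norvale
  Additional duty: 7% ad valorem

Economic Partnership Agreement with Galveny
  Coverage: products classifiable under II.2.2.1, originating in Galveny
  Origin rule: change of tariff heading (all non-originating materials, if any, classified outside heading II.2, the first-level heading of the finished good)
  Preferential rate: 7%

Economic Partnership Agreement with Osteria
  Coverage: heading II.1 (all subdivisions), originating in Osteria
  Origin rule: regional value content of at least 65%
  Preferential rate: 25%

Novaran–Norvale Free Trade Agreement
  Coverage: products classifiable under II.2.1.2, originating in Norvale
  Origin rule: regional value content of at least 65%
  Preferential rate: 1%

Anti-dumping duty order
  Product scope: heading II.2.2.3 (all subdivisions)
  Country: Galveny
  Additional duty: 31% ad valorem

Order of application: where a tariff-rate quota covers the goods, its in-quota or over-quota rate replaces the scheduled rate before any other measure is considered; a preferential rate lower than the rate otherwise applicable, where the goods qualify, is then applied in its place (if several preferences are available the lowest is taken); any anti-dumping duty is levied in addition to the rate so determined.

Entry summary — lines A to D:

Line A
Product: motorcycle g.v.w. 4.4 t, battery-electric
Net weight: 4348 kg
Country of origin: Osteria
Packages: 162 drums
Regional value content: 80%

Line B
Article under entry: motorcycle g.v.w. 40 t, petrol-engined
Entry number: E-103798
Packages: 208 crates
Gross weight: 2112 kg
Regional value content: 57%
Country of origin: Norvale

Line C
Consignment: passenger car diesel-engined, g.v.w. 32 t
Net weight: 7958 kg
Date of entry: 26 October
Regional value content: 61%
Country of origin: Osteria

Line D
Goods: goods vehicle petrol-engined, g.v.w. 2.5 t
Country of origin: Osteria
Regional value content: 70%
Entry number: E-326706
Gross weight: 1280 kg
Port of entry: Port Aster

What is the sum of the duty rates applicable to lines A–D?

Line A: motorcycle → II.3; battery-electric → II.3.3; g.v.w. 4.4 t → II.3.3.1. Scheduled 10%. Osteria agreement on II.1: II.3.3.1 not covered. → 10%.
Line B: motorcycle → II.3; petrol-engined → II.3.2; g.v.w. 40 t → II.3.2.1. Scheduled 16%. Norvale agreement on II.2.1.2: II.3.2.1 not covered. → 16%.
Line C: passenger car → II.2; diesel-engined → II.2.1; g.v.w. 32 t → II.2.1.2. Scheduled 14%. Osteria agreement on II.1: II.2.1.2 not covered. → 14%.
Line D: goods vehicle → II.1; petrol-engined → II.1.1; g.v.w. 2.5 t → II.1.1.1. Scheduled 34%. Osteria agreement on II.1: RVC ≥ 65% → 25% available; preferential 25%. → 25%.
Sum: 10% + 16% + 14% + 25% = 65%.

65%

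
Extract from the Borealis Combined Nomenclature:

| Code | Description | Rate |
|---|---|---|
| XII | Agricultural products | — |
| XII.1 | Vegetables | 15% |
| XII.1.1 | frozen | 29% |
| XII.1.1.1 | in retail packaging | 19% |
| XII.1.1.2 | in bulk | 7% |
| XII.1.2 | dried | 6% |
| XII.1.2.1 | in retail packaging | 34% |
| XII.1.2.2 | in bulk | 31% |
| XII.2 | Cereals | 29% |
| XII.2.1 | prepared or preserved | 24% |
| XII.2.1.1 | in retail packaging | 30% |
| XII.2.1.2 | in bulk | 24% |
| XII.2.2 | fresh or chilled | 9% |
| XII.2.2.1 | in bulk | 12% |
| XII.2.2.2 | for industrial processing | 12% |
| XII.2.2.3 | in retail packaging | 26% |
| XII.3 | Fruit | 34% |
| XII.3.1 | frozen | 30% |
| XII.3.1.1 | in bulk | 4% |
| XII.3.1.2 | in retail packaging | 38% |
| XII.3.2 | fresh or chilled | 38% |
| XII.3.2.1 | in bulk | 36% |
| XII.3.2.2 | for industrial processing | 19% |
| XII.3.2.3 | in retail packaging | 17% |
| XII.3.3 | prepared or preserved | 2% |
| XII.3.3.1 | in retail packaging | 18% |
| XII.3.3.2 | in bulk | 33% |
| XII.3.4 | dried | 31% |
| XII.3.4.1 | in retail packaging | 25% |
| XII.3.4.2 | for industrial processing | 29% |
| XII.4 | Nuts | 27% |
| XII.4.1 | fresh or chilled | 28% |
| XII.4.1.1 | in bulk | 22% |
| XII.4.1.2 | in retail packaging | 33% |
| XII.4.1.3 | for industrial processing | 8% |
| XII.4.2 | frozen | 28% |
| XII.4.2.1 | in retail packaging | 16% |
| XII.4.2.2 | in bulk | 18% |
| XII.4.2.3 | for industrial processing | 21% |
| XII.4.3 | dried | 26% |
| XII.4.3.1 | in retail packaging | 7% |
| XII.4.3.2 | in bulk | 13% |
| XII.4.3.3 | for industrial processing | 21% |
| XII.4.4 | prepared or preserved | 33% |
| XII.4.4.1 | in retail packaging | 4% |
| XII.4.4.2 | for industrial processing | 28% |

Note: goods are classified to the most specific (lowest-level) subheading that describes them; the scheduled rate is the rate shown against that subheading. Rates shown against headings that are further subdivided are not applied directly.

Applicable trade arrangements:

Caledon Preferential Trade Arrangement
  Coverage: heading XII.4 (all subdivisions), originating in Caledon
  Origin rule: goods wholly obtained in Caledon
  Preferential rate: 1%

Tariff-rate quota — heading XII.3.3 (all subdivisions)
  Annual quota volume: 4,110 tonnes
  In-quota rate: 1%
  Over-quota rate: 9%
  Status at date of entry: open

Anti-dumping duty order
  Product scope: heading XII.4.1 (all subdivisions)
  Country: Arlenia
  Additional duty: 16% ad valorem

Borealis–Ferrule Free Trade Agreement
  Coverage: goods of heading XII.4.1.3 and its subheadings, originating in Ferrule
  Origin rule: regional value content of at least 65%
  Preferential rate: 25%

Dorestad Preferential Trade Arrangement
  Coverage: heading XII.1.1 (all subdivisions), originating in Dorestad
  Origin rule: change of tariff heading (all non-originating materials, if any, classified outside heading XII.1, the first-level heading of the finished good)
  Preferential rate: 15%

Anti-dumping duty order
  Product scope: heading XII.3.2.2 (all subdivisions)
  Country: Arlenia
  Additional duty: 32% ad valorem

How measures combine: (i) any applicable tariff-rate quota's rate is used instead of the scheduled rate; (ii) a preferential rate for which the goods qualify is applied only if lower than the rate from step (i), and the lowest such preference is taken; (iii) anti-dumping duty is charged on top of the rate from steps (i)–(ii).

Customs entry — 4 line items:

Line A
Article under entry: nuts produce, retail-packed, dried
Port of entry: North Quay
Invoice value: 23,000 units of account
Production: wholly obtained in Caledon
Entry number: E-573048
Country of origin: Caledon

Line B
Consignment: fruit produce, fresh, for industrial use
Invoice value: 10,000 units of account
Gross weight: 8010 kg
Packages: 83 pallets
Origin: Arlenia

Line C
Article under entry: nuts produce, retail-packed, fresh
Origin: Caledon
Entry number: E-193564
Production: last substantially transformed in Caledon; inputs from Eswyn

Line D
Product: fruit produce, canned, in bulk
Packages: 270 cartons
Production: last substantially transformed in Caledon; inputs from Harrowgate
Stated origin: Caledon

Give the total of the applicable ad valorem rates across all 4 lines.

86%

Line A: nuts → XII.4; dried → XII.4.3; retail-packed → XII.4.3.1. Scheduled 7%. Caledon agreement on XII.4: wholly obtained → 1% available; preferential 1%. → 1%.
Line B: fruit → XII.3; fresh → XII.3.2; for industrial use → XII.3.2.2. Scheduled 19%. anti-dumping (Arlenia, XII.3.2.2): +32%; total 19% + 32% = 51%. → 51%.
Line C: nuts → XII.4; fresh → XII.4.1; retail-packed → XII.4.1.2. Scheduled 33%. Caledon agreement on XII.4: not wholly obtained. → 33%.
Line D: fruit → XII.3; canned → XII.3.3; in bulk → XII.3.3.2. Scheduled 33%. quota on XII.3.3 open → in-quota 1%; Caledon agreement on XII.4: XII.3.3.2 not covered. → 1%.
Sum: 1% + 51% + 33% + 1% = 86%.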